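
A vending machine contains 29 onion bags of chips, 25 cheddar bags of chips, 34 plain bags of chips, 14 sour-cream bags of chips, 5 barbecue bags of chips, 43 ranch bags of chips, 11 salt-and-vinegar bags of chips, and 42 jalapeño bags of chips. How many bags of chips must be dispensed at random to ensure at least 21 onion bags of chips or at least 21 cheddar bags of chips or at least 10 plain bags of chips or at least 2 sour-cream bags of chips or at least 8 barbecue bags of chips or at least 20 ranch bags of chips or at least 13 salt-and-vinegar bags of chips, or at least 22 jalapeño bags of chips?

107

The worst case stops just short of every target: 20 onion, 20 cheddar, 9 plain, 1 sour-cream, all 5 barbecue, 19 ranch, all 11 salt-and-vinegar, 21 jalapeño — 20 + 20 + 9 + 1 + 5 + 19 + 11 + 21 = 106 bags of chips.
One more bag of chips must push some flavor to its target, so 106 + 1 = 107.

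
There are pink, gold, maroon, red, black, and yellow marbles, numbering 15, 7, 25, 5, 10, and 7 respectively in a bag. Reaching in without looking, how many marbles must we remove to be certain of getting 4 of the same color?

Treat the 6 colors as pigeonholes.
The worst case takes 3 marbles of each color without reaching 4 of any: 6 × 3 = 18.
The next marble must bring some color to 4, so 18 + 1 = 19.

19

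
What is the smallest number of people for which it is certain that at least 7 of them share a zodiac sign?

There are 12 zodiac signs acting as pigeonholes.
With 12 × 6 = 72 people we could place exactly 6 in each, with no class reaching 7.
One more forces some class to hold 7, so 72 + 1 = 73.

73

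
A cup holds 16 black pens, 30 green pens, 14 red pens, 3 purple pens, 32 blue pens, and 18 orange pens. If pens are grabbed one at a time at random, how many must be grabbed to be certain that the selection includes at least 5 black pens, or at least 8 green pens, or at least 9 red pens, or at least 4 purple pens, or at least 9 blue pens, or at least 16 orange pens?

46

The worst case stops just short of every target: 4 black, 7 green, 8 red, 3 purple, 8 blue, 15 orange — 4 + 7 + 8 + 3 + 8 + 15 = 45 pens.
One more pen must push some ink color to its target, so 45 + 1 = 46.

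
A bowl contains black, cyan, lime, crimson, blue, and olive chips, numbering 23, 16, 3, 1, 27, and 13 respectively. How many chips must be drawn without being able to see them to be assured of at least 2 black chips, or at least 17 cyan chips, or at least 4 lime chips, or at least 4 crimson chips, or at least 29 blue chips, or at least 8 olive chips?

56

Each of the 6 colors has its own threshold; avoid all of them simultaneously.
The worst case stops just short of every target: 1 black, 16 cyan, 3 lime, all 1 crimson, all 27 blue, 7 olive — 1 + 16 + 3 + 1 + 27 + 7 = 55 chips.
One more chip must push some color to its target, so 55 + 1 = 56.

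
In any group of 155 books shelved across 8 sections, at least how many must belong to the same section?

20

The 155 books fall into 8 sections.
If each of the 8 sections held at most 19, the total would be at most 8 × 19 = 152 < 155, a contradiction.
So at least one holds ⌈155/8⌉ = 20.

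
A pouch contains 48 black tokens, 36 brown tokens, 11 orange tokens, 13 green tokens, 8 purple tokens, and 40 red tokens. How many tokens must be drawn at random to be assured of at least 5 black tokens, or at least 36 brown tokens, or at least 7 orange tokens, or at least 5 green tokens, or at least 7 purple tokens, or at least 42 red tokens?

96

The worst case stops just short of every target: 4 black, 35 brown, 6 orange, 4 green, 6 purple, all 40 red — 4 + 35 + 6 + 4 + 6 + 40 = 95 tokens.
One more token must push some color to its target, so 95 + 1 = 96.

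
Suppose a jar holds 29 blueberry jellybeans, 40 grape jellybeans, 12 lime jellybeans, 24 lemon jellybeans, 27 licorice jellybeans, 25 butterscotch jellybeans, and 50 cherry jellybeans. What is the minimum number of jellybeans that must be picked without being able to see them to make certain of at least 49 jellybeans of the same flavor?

206

In the worst case we take at most 48 of each flavor, but all 29 blueberry, all 40 grape, all 12 lime, all 24 lemon, all 27 licorice, and all 25 butterscotch (fewer than 48), giving 29 + 40 + 12 + 24 + 27 + 25 + 48 = 205.
One more jellybean then forces some flavor to 49, so 205 + 1 = 206.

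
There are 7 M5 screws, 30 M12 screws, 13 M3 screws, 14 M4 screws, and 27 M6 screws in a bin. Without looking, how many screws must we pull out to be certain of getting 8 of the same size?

Treat the 5 sizes as pigeonholes.
The worst case takes 7 screws of each size without reaching 8 of any: 5 × 7 = 35.
The next screw must bring some size to 8, so 35 + 1 = 36.

36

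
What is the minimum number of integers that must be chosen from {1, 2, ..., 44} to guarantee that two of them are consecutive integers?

23

Partition {1, …, 44} into 22 pairs: {1,2}, {3,4}, …, {43,44}.
Choosing 22 integers — say the 22 even numbers 2, 4, …, 44 — takes one from each pair and avoids the property.
Choosing 23 forces two into the same pair by pigeonhole, and those are consecutive. So 23.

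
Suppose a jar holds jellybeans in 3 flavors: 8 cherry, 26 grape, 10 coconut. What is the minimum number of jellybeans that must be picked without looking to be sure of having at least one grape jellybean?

19

The worst case draws every non-grape jellybean first: 8 + 10 = 18.
The next draw is then forced to be grape, giving 18 + 1 = 19.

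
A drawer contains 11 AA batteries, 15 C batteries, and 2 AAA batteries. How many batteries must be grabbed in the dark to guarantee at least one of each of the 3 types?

The hardest type to obtain is AAA: we could draw every other battery first — 28 − 2 = 26 batteries — without a single AAA one.
The next draw must be AAA, so 26 + 1 = 27.

27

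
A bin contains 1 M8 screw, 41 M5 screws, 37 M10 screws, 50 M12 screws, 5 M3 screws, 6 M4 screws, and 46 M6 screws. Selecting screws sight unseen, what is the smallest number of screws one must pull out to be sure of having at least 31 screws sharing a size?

133

In the worst case we take at most 30 of each size, but all 1 M8, all 5 M3, and all 6 M4 (fewer than 30), giving 1 + 30 + 30 + 30 + 5 + 6 + 30 = 132.
One more screw then forces some size to 31, so 132 + 1 = 133.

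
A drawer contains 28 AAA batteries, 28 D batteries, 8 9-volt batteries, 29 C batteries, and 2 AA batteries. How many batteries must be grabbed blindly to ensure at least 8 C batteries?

74

To avoid C batteries as long as possible, exhaust the other 4 types first.
The worst case draws every non-C battery first: 28 + 28 + 8 + 2 = 66.
The next 8 draws are then forced to be C, giving 66 + 8 = 74.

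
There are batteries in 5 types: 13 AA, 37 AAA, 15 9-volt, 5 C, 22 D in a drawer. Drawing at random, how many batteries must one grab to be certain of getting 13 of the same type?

Treat the 5 types as pigeonholes.
In the worst case we take at most 12 of each type, but all 5 C (fewer than 12), giving 12 + 12 + 12 + 5 + 12 = 53.
One more battery then forces some type to 13, so 53 + 1 = 54.

54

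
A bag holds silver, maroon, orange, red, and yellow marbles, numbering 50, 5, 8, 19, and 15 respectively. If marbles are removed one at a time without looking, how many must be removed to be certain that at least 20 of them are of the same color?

Treat the 5 colors as pigeonholes.
In the worst case we take at most 19 of each color, but all 5 maroon, all 8 orange, and all 15 yellow (fewer than 19), giving 19 + 5 + 8 + 19 + 15 = 66.
One more marble then forces some color to 20, so 66 + 1 = 67.

67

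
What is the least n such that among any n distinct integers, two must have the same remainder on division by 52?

53

Use the pigeonhole principle on residue classes: two integers differ by a multiple of 52 exactly when they share a remainder mod 52.
There are 52 residue classes mod 52, so 52 integers can all lie in distinct classes.
One more integer must repeat a residue, giving a difference divisible by 52. So n = 52 + 1 = 53.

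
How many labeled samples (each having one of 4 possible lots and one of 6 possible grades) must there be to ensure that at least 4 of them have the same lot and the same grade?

There are 4 × 6 = 24 (lot, grade) combinations acting as pigeonholes.
With 24 × 3 = 72 labeled samples we could place exactly 3 in each, with no (lot, grade) pair reaching 4.
One more forces some (lot, grade) pair to hold 4, so 72 + 1 = 73.

73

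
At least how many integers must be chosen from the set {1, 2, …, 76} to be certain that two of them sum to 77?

39

Partition {1, …, 76} into 38 pairs: {1,76}, {2,75}, …, {38,39}.
Choosing 38 integers — say the integers 1 through 38 — takes one from each pair and avoids the property.
Choosing 39 forces two into the same pair by pigeonhole, and those sum to 77. So 39.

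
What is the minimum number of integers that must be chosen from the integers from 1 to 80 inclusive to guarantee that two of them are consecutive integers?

41

Partition {1, …, 80} into 40 pairs: {1,2}, {3,4}, …, {79,80}.
Choosing 40 integers — say the 40 even numbers 2, 4, …, 80 — takes one from each pair and avoids the property.
Choosing 41 forces two into the same pair by pigeonhole, and those are consecutive. So 41.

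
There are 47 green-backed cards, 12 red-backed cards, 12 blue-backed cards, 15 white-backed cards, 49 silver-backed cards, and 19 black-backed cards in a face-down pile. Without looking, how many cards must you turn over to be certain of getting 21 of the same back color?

In the worst case we take at most 20 of each back color, but all 12 red-backed, all 12 blue-backed, all 15 white-backed, and all 19 black-backed (fewer than 20), giving 20 + 12 + 12 + 15 + 20 + 19 = 98.
One more card then forces some back color to 21, so 98 + 1 = 99.

99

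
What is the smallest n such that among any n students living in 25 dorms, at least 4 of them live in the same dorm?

There are 25 dorms acting as pigeonholes.
With 25 × 3 = 75 students we could place exactly 3 in each, with no class reaching 4.
One more forces some class to hold 4, so 75 + 1 = 76.

76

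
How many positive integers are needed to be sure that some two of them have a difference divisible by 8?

9

Two integers differ by a multiple of 8 exactly when they share a remainder mod 8.
There are 8 residue classes mod 8, so 8 integers can all lie in distinct classes.
One more integer must repeat a residue, giving a difference divisible by 8. So n = 8 + 1 = 9.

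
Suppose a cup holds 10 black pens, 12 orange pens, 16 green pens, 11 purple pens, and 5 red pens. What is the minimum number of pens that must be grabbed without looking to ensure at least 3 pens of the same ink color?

The worst case takes 2 pens of each ink color without reaching 3 of any: 5 × 2 = 10.
The next pen must bring some ink color to 3, so 10 + 1 = 11.

11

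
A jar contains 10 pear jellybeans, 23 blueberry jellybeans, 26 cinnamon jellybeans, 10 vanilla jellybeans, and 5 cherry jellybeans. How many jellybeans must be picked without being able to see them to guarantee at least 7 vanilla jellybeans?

71

The worst case draws every non-vanilla jellybean first: 10 + 23 + 26 + 5 = 64.
The next 7 draws are then forced to be vanilla, giving 64 + 7 = 71.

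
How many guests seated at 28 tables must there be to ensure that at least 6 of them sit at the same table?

141

There are 28 tables acting as pigeonholes.
With 28 × 5 = 140 guests we could place exactly 5 in each, with no class reaching 6.
One more forces some class to hold 6, so 140 + 1 = 141.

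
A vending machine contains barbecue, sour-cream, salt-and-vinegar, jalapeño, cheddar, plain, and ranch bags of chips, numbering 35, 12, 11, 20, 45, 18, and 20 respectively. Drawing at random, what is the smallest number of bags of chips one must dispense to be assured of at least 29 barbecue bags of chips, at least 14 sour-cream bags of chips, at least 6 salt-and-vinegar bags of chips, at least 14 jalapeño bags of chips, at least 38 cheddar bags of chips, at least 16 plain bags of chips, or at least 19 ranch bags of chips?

Each of the 7 flavors has its own threshold; avoid all of them simultaneously.
The worst case stops just short of every target: 28 barbecue, all 12 sour-cream, 5 salt-and-vinegar, 13 jalapeño, 37 cheddar, 15 plain, 18 ranch — 28 + 12 + 5 + 13 + 37 + 15 + 18 = 128 bags of chips.
One more bag of chips must push some flavor to its target, so 128 + 1 = 129.

129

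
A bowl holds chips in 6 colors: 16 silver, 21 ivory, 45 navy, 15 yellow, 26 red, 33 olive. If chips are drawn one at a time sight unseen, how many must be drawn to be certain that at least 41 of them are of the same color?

Treat the 6 colors as pigeonholes.
In the worst case we take at most 40 of each color, but all 16 silver, all 21 ivory, all 15 yellow, all 26 red, and all 33 olive (fewer than 40), giving 16 + 21 + 40 + 15 + 26 + 33 = 151.
One more chip then forces some color to 41, so 151 + 1 = 152.

152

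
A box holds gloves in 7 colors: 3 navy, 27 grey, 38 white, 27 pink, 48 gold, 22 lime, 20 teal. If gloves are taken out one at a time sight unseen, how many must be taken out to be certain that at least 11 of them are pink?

169

The worst case draws every non-pink glove first: 3 + 27 + 38 + 48 + 22 + 20 = 158.
The next 11 draws are then forced to be pink, giving 158 + 11 = 169.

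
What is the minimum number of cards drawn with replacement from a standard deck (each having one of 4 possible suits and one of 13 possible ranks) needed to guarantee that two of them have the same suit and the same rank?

53

There are 4 × 13 = 52 (suit, rank) combinations acting as pigeonholes.
With 52 cards drawn with replacement from a standard deck we could place one in each, avoiding any repeat.
One more forces some (suit, rank) pair to hold 2, so 52 + 1 = 53.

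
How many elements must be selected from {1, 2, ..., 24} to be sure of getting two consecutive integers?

13

Partition {1, …, 24} into 12 pairs: {1,2}, {3,4}, …, {23,24}.
Choosing 12 integers — say the 12 even numbers 2, 4, …, 24 — takes one from each pair and avoids the property.
Choosing 13 forces two into the same pair by pigeonhole, and those are consecutive. So 13.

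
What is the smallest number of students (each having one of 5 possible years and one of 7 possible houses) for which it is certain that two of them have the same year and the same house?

36

There are 5 × 7 = 35 (year, house) combinations acting as pigeonholes.
With 35 students we could place one in each, avoiding any repeat.
One more forces some (year, house) pair to hold 2, so 35 + 1 = 36.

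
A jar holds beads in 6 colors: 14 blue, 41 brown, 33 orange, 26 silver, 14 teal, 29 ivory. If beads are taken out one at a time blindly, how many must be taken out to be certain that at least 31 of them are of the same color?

In the worst case we take at most 30 of each color, but all 14 blue, all 26 silver, all 14 teal, and all 29 ivory (fewer than 30), giving 14 + 30 + 30 + 26 + 14 + 29 = 143.
One more bead then forces some color to 31, so 143 + 1 = 144.

144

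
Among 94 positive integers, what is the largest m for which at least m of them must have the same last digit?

10

If each of the 10 possible last digits held at most 9, the total would be at most 10 × 9 = 90 < 94, a contradiction.
So at least one holds ⌈94/10⌉ = 10.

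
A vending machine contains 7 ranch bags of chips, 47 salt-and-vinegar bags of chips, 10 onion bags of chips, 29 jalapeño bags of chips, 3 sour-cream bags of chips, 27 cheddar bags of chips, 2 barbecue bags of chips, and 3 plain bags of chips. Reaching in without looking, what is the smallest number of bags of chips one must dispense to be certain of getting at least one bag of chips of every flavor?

127

The hardest flavor to obtain is barbecue: we could draw every other bag of chips first — 128 − 2 = 126 bags of chips — without a single barbecue one.
The next draw must be barbecue, so 126 + 1 = 127.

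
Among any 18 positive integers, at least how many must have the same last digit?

There are 10 possible last digits, which serve as the pigeonholes.
If each of the 10 possible last digits held at most 1, the total would be at most 10 × 1 = 10 < 18, a contradiction.
So at least one holds ⌈18/10⌉ = 2.

2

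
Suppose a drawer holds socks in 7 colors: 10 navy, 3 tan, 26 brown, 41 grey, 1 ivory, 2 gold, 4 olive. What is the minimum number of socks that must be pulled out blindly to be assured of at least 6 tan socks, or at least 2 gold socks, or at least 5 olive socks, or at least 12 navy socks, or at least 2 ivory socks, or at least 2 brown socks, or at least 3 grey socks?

23

The worst case stops just short of every target: all 10 navy, all 3 tan, 1 brown, 2 grey, 1 ivory, 1 gold, 4 olive — 10 + 3 + 1 + 2 + 1 + 1 + 4 = 22 socks.
One more sock must push some color to its target, so 22 + 1 = 23.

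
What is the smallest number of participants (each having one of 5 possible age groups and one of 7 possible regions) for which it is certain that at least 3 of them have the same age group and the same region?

71

There are 5 × 7 = 35 (age group, region) combinations acting as pigeonholes.
With 35 × 2 = 70 participants we could place exactly 2 in each, with no (age group, region) pair reaching 3.
One more forces some (age group, region) pair to hold 3, so 70 + 1 = 71.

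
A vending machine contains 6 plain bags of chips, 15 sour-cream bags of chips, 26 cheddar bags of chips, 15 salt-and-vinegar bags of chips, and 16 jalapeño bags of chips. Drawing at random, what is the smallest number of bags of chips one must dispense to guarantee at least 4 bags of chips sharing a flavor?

16

The worst case takes 3 bags of chips of each flavor without reaching 4 of any: 5 × 3 = 15.
The next bag of chips must bring some flavor to 4, so 15 + 1 = 16.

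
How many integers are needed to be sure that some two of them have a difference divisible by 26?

27

Two integers differ by a multiple of 26 exactly when they share a remainder mod 26.
There are 26 residue classes mod 26, so 26 integers can all lie in distinct classes.
One more integer must repeat a residue, giving a difference divisible by 26. So n = 26 + 1 = 27.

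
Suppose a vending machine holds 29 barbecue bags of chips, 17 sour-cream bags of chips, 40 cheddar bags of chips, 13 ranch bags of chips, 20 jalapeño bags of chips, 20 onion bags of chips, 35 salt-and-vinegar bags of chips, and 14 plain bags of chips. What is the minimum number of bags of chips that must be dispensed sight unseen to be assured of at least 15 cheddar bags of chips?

163

The worst case draws every non-cheddar bag of chips first: 29 + 17 + 13 + 20 + 20 + 35 + 14 = 148.
The next 15 draws are then forced to be cheddar, giving 148 + 15 = 163.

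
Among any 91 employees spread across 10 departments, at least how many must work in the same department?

10

The 91 employees fall into 10 departments.
If each of the 10 departments held at most 9, the total would be at most 10 × 9 = 90 < 91, a contradiction.
So at least one holds ⌈91/10⌉ = 10.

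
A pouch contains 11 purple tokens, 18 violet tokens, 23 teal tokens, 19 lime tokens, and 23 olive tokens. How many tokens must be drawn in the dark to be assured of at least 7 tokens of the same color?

31

The worst case takes 6 tokens of each color without reaching 7 of any: 5 × 6 = 30.
The next token must bring some color to 7, so 30 + 1 = 31.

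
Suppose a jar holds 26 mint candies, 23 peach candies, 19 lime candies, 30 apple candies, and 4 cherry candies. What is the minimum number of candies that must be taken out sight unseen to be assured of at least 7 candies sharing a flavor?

In the worst case we take at most 6 of each flavor, but all 4 cherry (fewer than 6), giving 6 + 6 + 6 + 6 + 4 = 28.
One more candy then forces some flavor to 7, so 28 + 1 = 29.

29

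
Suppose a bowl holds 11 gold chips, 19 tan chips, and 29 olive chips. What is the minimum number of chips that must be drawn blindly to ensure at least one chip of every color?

49

The hardest color to obtain is gold: we could draw every other chip first — 59 − 11 = 48 chips — without a single gold one.
The next draw must be gold, so 48 + 1 = 49.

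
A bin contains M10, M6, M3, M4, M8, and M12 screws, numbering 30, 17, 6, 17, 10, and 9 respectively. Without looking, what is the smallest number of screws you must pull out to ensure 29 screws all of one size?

88

In the worst case we take at most 28 of each size, but all 17 M6, all 6 M3, all 17 M4, all 10 M8, and all 9 M12 (fewer than 28), giving 28 + 17 + 6 + 17 + 10 + 9 = 87.
One more screw then forces some size to 29, so 87 + 1 = 88.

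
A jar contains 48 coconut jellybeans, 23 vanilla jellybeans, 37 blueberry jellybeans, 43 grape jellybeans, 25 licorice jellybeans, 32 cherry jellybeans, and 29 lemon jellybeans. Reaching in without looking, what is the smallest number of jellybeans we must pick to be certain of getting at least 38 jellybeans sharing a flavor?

221

In the worst case we take at most 37 of each flavor, but all 23 vanilla, all 25 licorice, all 32 cherry, and all 29 lemon (fewer than 37), giving 37 + 23 + 37 + 37 + 25 + 32 + 29 = 220.
One more jellybean then forces some flavor to 38, so 220 + 1 = 221.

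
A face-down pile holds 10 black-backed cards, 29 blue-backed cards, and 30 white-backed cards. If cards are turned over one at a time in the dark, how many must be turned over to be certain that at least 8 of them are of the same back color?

The worst case takes 7 cards of each back color without reaching 8 of any: 3 × 7 = 21.
The next card must bring some back color to 8, so 21 + 1 = 22.

22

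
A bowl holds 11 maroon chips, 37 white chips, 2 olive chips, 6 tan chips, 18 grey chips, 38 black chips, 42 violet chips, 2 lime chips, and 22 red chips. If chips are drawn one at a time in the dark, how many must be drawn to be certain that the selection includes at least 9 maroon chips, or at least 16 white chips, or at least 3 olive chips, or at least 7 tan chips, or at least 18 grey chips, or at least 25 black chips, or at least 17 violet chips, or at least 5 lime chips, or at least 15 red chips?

Each of the 9 colors has its own threshold; avoid all of them simultaneously.
The worst case stops just short of every target: 8 maroon, 15 white, 2 olive, 6 tan, 17 grey, 24 black, 16 violet, all 2 lime, 14 red — 8 + 15 + 2 + 6 + 17 + 24 + 16 + 2 + 14 = 104 chips.
One more chip must push some color to its target, so 104 + 1 = 105.

105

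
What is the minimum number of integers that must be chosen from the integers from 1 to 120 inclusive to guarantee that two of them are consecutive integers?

Partition {1, …, 120} into 60 pairs: {1,2}, {3,4}, …, {119,120}.
Choosing 60 integers — say the 60 even numbers 2, 4, …, 120 — takes one from each pair and avoids the property.
Choosing 61 forces two into the same pair by pigeonhole, and those are consecutive. So 61.

61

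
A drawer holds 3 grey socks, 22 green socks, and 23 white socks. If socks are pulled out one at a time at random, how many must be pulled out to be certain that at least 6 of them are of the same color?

Treat the 3 colors as pigeonholes.
In the worst case we take at most 5 of each color, but all 3 grey (fewer than 5), giving 3 + 5 + 5 = 13.
One more sock then forces some color to 6, so 13 + 1 = 14.

14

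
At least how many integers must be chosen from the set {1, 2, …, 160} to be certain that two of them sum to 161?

81

Partition {1, …, 160} into 80 pairs: {1,160}, {2,159}, …, {80,81}.
Choosing 80 integers — say the integers 1 through 80 — takes one from each pair and avoids the property.
Choosing 81 forces two into the same pair by pigeonhole, and those sum to 161. So 81.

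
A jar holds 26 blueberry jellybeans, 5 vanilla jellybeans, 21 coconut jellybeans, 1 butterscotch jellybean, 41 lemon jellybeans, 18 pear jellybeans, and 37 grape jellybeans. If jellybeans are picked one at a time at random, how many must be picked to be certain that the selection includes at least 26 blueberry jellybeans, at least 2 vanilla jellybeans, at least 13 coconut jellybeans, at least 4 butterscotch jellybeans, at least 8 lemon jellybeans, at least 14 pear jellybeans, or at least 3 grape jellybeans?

The worst case stops just short of every target: 25 blueberry, 1 vanilla, 12 coconut, all 1 butterscotch, 7 lemon, 13 pear, 2 grape — 25 + 1 + 12 + 1 + 7 + 13 + 2 = 61 jellybeans.
One more jellybean must push some flavor to its target, so 61 + 1 = 62.

62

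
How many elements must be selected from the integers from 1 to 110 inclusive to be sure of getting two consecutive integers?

56

Partition {1, …, 110} into 55 pairs: {1,2}, {3,4}, …, {109,110}.
Choosing 55 integers — say the 55 even numbers 2, 4, …, 110 — takes one from each pair and avoids the property.
Choosing 56 forces two into the same pair by pigeonhole, and those are consecutive. So 56.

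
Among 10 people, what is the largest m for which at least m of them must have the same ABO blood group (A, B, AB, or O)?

There are 4 ABO blood groups, which serve as the pigeonholes.
If each of the 4 ABO blood groups held at most 2, the total would be at most 4 × 2 = 8 < 10, a contradiction.
So at least one holds ⌈10/4⌉ = 3.

3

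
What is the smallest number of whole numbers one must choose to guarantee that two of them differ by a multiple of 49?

Use the pigeonhole principle on residue classes: two integers differ by a multiple of 49 exactly when they share a remainder mod 49.
There are 49 residue classes mod 49, so 49 integers can all lie in distinct classes.
One more integer must repeat a residue, giving a difference divisible by 49. So n = 49 + 1 = 50.

50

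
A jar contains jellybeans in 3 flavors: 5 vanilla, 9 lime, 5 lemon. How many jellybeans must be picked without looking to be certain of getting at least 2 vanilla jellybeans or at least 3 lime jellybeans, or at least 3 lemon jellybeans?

6

The worst case stops just short of every target: 1 vanilla, 2 lime, 2 lemon — 1 + 2 + 2 = 5 jellybeans.
One more jellybean must push some flavor to its target, so 5 + 1 = 6.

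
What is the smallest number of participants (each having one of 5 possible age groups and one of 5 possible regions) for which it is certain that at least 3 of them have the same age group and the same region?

There are 5 × 5 = 25 (age group, region) combinations acting as pigeonholes.
With 25 × 2 = 50 participants we could place exactly 2 in each, with no (age group, region) pair reaching 3.
One more forces some (age group, region) pair to hold 3, so 50 + 1 = 51.

51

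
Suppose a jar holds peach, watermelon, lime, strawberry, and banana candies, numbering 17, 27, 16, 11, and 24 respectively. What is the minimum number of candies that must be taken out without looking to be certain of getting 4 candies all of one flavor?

16

Treat the 5 flavors as pigeonholes.
The worst case takes 3 candies of each flavor without reaching 4 of any: 5 × 3 = 15.
The next candy must bring some flavor to 4, so 15 + 1 = 16.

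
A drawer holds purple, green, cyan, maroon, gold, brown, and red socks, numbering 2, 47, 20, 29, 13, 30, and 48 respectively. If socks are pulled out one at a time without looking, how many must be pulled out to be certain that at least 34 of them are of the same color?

Treat the 7 colors as pigeonholes.
In the worst case we take at most 33 of each color, but all 2 purple, all 20 cyan, all 29 maroon, all 13 gold, and all 30 brown (fewer than 33), giving 2 + 33 + 20 + 29 + 13 + 30 + 33 = 160.
One more sock then forces some color to 34, so 160 + 1 = 161.

161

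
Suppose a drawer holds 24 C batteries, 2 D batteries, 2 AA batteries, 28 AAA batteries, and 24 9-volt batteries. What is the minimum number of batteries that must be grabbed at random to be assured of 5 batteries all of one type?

In the worst case we take at most 4 of each type, but all 2 D and all 2 AA (fewer than 4), giving 4 + 2 + 2 + 4 + 4 = 16.
One more battery then forces some type to 5, so 16 + 1 = 17.

17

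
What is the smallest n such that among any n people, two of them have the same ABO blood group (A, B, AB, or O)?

5

There are 4 ABO blood groups acting as pigeonholes.
With 4 people we could place one in each, avoiding any repeat.
One more forces some class to hold 2, so 4 + 1 = 5.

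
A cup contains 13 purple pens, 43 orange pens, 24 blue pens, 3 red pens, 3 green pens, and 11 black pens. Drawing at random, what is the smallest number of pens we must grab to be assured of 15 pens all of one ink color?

59

Treat the 6 ink colors as pigeonholes.
In the worst case we take at most 14 of each ink color, but all 13 purple, all 3 red, all 3 green, and all 11 black (fewer than 14), giving 13 + 14 + 14 + 3 + 3 + 11 = 58.
One more pen then forces some ink color to 15, so 58 + 1 = 59.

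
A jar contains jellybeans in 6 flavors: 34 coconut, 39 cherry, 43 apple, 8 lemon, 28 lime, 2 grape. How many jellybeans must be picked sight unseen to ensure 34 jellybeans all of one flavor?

In the worst case we take at most 33 of each flavor, but all 8 lemon, all 28 lime, and all 2 grape (fewer than 33), giving 33 + 33 + 33 + 8 + 28 + 2 = 137.
One more jellybean then forces some flavor to 34, so 137 + 1 = 138.

138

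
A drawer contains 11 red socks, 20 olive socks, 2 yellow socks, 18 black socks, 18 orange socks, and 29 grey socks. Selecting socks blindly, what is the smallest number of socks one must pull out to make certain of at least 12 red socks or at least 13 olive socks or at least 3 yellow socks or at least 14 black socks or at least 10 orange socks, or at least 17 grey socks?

The worst case stops just short of every target: 11 red, 12 olive, 2 yellow, 13 black, 9 orange, 16 grey — 11 + 12 + 2 + 13 + 9 + 16 = 63 socks.
One more sock must push some color to its target, so 63 + 1 = 64.

64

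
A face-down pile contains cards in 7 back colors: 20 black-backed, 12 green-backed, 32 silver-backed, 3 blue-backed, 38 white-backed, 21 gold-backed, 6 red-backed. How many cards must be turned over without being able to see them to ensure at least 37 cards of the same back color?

In the worst case we take at most 36 of each back color, but all 20 black-backed, all 12 green-backed, all 32 silver-backed, all 3 blue-backed, all 21 gold-backed, and all 6 red-backed (fewer than 36), giving 20 + 12 + 32 + 3 + 36 + 21 + 6 = 130.
One more card then forces some back color to 37, so 130 + 1 = 131.

131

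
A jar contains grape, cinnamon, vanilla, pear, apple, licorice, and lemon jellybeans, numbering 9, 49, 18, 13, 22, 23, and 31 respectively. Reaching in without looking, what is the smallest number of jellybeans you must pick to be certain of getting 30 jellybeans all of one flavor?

144

In the worst case we take at most 29 of each flavor, but all 9 grape, all 18 vanilla, all 13 pear, all 22 apple, and all 23 licorice (fewer than 29), giving 9 + 29 + 18 + 13 + 22 + 23 + 29 = 143.
One more jellybean then forces some flavor to 30, so 143 + 1 = 144.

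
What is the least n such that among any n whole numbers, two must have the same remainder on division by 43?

44

Use the pigeonhole principle on residue classes: two integers differ by a multiple of 43 exactly when they share a remainder mod 43.
There are 43 residue classes mod 43, so 43 integers can all lie in distinct classes.
One more integer must repeat a residue, giving a difference divisible by 43. So n = 43 + 1 = 44.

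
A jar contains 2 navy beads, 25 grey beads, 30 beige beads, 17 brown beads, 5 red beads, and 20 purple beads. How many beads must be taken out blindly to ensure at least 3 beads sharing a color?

13

The worst case takes 2 beads of each color without reaching 3 of any: 6 × 2 = 12.
The next bead must bring some color to 3, so 12 + 1 = 13.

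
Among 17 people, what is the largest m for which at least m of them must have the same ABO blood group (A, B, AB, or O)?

The 17 people fall into 4 ABO blood groups.
If each of the 4 ABO blood groups held at most 4, the total would be at most 4 × 4 = 16 < 17, a contradiction.
So at least one holds ⌈17/4⌉ = 5.

5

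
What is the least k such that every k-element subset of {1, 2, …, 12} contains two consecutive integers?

Partition {1, …, 12} into 6 pairs: {1,2}, {3,4}, …, {11,12}.
Choosing 6 integers — say the 6 even numbers 2, 4, …, 12 — takes one from each pair and avoids the property.
Choosing 7 forces two into the same pair by pigeonhole, and those are consecutive. So 7.

7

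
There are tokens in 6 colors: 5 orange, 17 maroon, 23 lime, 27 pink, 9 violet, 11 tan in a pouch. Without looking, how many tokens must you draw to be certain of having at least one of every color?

88

The hardest color to obtain is orange: we could draw every other token first — 92 − 5 = 87 tokens — without a single orange one.
The next draw must be orange, so 87 + 1 = 88.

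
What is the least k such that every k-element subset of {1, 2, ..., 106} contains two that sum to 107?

54

Partition {1, …, 106} into 53 pairs: {1,106}, {2,105}, …, {53,54}.
Choosing 53 integers — say the integers 1 through 53 — takes one from each pair and avoids the property.
Choosing 54 forces two into the same pair by pigeonhole, and those sum to 107. So 54.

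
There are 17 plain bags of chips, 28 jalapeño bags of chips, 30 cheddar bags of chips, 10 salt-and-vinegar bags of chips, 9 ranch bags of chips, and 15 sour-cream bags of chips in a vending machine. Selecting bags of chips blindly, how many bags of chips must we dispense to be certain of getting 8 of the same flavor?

43

Treat the 6 flavors as pigeonholes.
The worst case takes 7 bags of chips of each flavor without reaching 8 of any: 6 × 7 = 42.
The next bag of chips must bring some flavor to 8, so 42 + 1 = 43.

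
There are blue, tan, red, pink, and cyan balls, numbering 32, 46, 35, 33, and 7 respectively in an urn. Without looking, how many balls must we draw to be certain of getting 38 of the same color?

In the worst case we take at most 37 of each color, but all 32 blue, all 35 red, all 33 pink, and all 7 cyan (fewer than 37), giving 32 + 37 + 35 + 33 + 7 = 144.
One more ball then forces some color to 38, so 144 + 1 = 145.

145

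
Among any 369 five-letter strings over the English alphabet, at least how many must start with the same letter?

15

There are 26 possible first letters, which serve as the pigeonholes.
If each of the 26 possible first letters held at most 14, the total would be at most 26 × 14 = 364 < 369, a contradiction.
So at least one holds ⌈369/26⌉ = 15.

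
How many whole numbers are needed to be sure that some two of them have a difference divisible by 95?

96

Use the pigeonhole principle on residue classes: two integers differ by a multiple of 95 exactly when they share a remainder mod 95.
There are 95 residue classes mod 95, so 95 integers can all lie in distinct classes.
One more integer must repeat a residue, giving a difference divisible by 95. So n = 95 + 1 = 96.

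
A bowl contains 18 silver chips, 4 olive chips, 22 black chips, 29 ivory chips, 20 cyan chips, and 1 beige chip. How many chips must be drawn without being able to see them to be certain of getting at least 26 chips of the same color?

91

In the worst case we take at most 25 of each color, but all 18 silver, all 4 olive, all 22 black, all 20 cyan, and all 1 beige (fewer than 25), giving 18 + 4 + 22 + 25 + 20 + 1 = 90.
One more chip then forces some color to 26, so 90 + 1 = 91.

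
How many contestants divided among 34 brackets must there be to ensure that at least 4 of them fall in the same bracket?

103

There are 34 brackets acting as pigeonholes.
With 34 × 3 = 102 contestants we could place exactly 3 in each, with no class reaching 4.
One more forces some class to hold 4, so 102 + 1 = 103.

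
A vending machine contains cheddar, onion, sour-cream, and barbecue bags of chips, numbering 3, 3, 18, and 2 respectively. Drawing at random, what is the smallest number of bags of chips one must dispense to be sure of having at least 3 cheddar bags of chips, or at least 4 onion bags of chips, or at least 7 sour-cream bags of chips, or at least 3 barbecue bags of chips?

The worst case stops just short of every target: 2 cheddar, 3 onion, 6 sour-cream, 2 barbecue — 2 + 3 + 6 + 2 = 13 bags of chips.
One more bag of chips must push some flavor to its target, so 13 + 1 = 14.

14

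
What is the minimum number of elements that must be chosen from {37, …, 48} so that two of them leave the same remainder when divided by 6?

Group the integers by remainder mod 6; there are 6 residue classes, each nonempty in this range.
Choosing one from each class (6 integers) avoids any shared remainder.
One more choice must repeat a class, so two differ by a multiple of 6. Hence 6 + 1 = 7.

7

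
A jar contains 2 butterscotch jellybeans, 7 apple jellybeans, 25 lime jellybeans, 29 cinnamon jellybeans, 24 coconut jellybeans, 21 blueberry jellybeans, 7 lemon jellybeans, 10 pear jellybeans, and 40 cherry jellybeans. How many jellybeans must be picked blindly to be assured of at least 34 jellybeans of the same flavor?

In the worst case we take at most 33 of each flavor, but all 2 butterscotch, all 7 apple, all 25 lime, all 29 cinnamon, all 24 coconut, all 21 blueberry, all 7 lemon, and all 10 pear (fewer than 33), giving 2 + 7 + 25 + 29 + 24 + 21 + 7 + 10 + 33 = 158.
One more jellybean then forces some flavor to 34, so 158 + 1 = 159.

159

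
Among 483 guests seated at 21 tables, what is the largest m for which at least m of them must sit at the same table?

23

The 483 guests fall into 21 tables.
If each of the 21 tables held at most 22, the total would be at most 21 × 22 = 462 < 483, a contradiction.
So at least one holds ⌈483/21⌉ = 23.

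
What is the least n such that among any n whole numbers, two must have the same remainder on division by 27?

Two integers differ by a multiple of 27 exactly when they share a remainder mod 27.
There are 27 residue classes mod 27, so 27 integers can all lie in distinct classes.
One more integer must repeat a residue, giving a difference divisible by 27. So n = 27 + 1 = 28.

28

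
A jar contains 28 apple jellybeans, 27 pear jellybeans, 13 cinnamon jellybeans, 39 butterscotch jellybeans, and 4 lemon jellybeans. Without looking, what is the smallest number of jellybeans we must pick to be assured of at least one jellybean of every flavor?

The hardest flavor to obtain is lemon: we could draw every other jellybean first — 111 − 4 = 107 jellybeans — without a single lemon one.
The next draw must be lemon, so 107 + 1 = 108.

108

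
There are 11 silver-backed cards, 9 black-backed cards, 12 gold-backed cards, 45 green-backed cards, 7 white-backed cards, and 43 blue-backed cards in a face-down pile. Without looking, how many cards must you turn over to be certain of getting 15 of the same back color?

In the worst case we take at most 14 of each back color, but all 11 silver-backed, all 9 black-backed, all 12 gold-backed, and all 7 white-backed (fewer than 14), giving 11 + 9 + 12 + 14 + 7 + 14 = 67.
One more card then forces some back color to 15, so 67 + 1 = 68.

68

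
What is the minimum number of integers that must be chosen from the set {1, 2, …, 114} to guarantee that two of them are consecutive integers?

Partition {1, …, 114} into 57 pairs: {1,2}, {3,4}, …, {113,114}.
Choosing 57 integers — say the 57 even numbers 2, 4, …, 114 — takes one from each pair and avoids the property.
Choosing 58 forces two into the same pair by pigeonhole, and those are consecutive. So 58.

58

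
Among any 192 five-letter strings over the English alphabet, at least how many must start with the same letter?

There are 26 possible first letters, which serve as the pigeonholes.
If each of the 26 possible first letters held at most 7, the total would be at most 26 × 7 = 182 < 192, a contradiction.
So at least one holds ⌈192/26⌉ = 8.

8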